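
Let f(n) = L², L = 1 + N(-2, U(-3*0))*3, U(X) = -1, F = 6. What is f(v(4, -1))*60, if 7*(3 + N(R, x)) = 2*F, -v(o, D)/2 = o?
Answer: 24000/49 ≈ 489.80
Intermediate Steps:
v(o, D) = -2*o
N(R, x) = -9/7 (N(R, x) = -3 + (2*6)/7 = -3 + (⅐)*12 = -3 + 12/7 = -9/7)
L = -20/7 (L = 1 - 9/7*3 = 1 - 27/7 = -20/7 ≈ -2.8571)
f(n) = 400/49 (f(n) = (-20/7)² = 400/49)
f(v(4, -1))*60 = (400/49)*60 = 24000/49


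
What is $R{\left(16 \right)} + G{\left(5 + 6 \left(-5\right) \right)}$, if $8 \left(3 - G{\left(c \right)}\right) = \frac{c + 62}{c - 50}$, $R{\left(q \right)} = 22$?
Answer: $\frac{15037}{600} \approx 25.062$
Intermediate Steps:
$G{\left(c \right)} = 3 - \frac{62 + c}{8 \left(-50 + c\right)}$ ($G{\left(c \right)} = 3 - \frac{\left(c + 62\right) \frac{1}{c - 50}}{8} = 3 - \frac{\left(62 + c\right) \frac{1}{-50 + c}}{8} = 3 - \frac{\frac{1}{-50 + c} \left(62 + c\right)}{8} = 3 - \frac{62 + c}{8 \left(-50 + c\right)}$)
$R{\left(16 \right)} + G{\left(5 + 6 \left(-5\right) \right)} = 22 + \frac{-1262 + 23 \left(5 + 6 \left(-5\right)\right)}{8 \left(-50 + \left(5 + 6 \left(-5\right)\right)\right)} = 22 + \frac{-1262 + 23 \left(5 - 30\right)}{8 \left(-50 + \left(5 - 30\right)\right)} = 22 + \frac{-1262 + 23 \left(-25\right)}{8 \left(-50 - 25\right)} = 22 + \frac{-1262 - 575}{8 \left(-75\right)} = 22 + \frac{1}{8} \left(- \frac{1}{75}\right) \left(-1837\right) = 22 + \frac{1837}{600} = \frac{15037}{600}$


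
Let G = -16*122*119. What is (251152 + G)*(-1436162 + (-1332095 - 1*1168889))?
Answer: -74270322144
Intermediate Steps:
G = -232288 (G = -1952*119 = -232288)
(251152 + G)*(-1436162 + (-1332095 - 1*1168889)) = (251152 - 232288)*(-1436162 + (-1332095 - 1*1168889)) = 18864*(-1436162 + (-1332095 - 1168889)) = 18864*(-1436162 - 2500984) = 18864*(-3937146) = -74270322144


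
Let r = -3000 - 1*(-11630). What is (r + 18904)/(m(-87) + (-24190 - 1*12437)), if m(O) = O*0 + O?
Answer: -4589/6119 ≈ -0.74996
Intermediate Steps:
r = 8630 (r = -3000 + 11630 = 8630)
m(O) = O (m(O) = 0 + O = O)
(r + 18904)/(m(-87) + (-24190 - 1*12437)) = (8630 + 18904)/(-87 + (-24190 - 1*12437)) = 27534/(-87 + (-24190 - 12437)) = 27534/(-87 - 36627) = 27534/(-36714) = 27534*(-1/36714) = -4589/6119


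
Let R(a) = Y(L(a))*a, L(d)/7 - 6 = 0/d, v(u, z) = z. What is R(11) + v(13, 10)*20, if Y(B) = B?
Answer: 662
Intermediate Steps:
L(d) = 42 (L(d) = 42 + 7*(0/d) = 42 + 7*0 = 42 + 0 = 42)
R(a) = 42*a
R(11) + v(13, 10)*20 = 42*11 + 10*20 = 462 + 200 = 662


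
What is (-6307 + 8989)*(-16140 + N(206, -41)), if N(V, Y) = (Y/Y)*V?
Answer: -42734988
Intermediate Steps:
N(V, Y) = V (N(V, Y) = 1*V = V)
(-6307 + 8989)*(-16140 + N(206, -41)) = (-6307 + 8989)*(-16140 + 206) = 2682*(-15934) = -42734988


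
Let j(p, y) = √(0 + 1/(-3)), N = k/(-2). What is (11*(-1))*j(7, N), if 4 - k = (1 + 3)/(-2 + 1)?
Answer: -11*I*√3/3 ≈ -6.3509*I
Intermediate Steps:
k = 8 (k = 4 - (1 + 3)/(-2 + 1) = 4 - 4/(-1) = 4 - 4*(-1) = 4 - 1*(-4) = 4 + 4 = 8)
N = -4 (N = 8/(-2) = 8*(-½) = -4)
j(p, y) = I*√3/3 (j(p, y) = √(0 - ⅓) = √(-⅓) = I*√3/3)
(11*(-1))*j(7, N) = (11*(-1))*(I*√3/3) = -11*I*√3/3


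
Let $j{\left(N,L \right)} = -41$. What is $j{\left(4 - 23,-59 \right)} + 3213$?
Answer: $3172$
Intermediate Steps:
$j{\left(4 - 23,-59 \right)} + 3213 = -41 + 3213 = 3172$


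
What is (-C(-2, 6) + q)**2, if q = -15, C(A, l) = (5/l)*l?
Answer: 400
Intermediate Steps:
C(A, l) = 5
(-C(-2, 6) + q)**2 = (-1*5 - 15)**2 = (-5 - 15)**2 = (-20)**2 = 400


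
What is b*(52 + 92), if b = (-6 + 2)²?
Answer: 2304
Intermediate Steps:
b = 16 (b = (-4)² = 16)
b*(52 + 92) = 16*(52 + 92) = 16*144 = 2304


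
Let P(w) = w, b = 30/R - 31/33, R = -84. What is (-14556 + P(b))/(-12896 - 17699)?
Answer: 6725471/14134890 ≈ 0.47581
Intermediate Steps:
b = -599/462 (b = 30/(-84) - 31/33 = 30*(-1/84) - 31*1/33 = -5/14 - 31/33 = -599/462 ≈ -1.2965)
(-14556 + P(b))/(-12896 - 17699) = (-14556 - 599/462)/(-12896 - 17699) = -6725471/462/(-30595) = -6725471/462*(-1/30595) = 6725471/14134890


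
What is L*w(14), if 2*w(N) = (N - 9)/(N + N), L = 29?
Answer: 145/56 ≈ 2.5893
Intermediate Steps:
w(N) = (-9 + N)/(4*N) (w(N) = ((N - 9)/(N + N))/2 = ((-9 + N)/((2*N)))/2 = ((-9 + N)*(1/(2*N)))/2 = ((-9 + N)/(2*N))/2 = (-9 + N)/(4*N))
L*w(14) = 29*((¼)*(-9 + 14)/14) = 29*((¼)*(1/14)*5) = 29*(5/56) = 145/56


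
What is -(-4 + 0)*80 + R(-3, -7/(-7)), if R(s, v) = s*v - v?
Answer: 316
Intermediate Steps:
R(s, v) = -v + s*v
-(-4 + 0)*80 + R(-3, -7/(-7)) = -(-4 + 0)*80 + (-7/(-7))*(-1 - 3) = -1*(-4)*80 - 7*(-1/7)*(-4) = 4*80 + 1*(-4) = 320 - 4 = 316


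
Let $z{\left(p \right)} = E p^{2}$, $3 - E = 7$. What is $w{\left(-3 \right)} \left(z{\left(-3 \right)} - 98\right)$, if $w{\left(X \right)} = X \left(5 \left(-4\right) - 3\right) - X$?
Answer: $-9648$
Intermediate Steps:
$E = -4$ ($E = 3 - 7 = -4$)
$z{\left(p \right)} = - 4 p^{2}$
$w{\left(X \right)} = - 24 X$ ($w{\left(X \right)} = X \left(-20 - 3\right) - X = X \left(-23\right) - X = - 23 X - X = - 24 X$)
$w{\left(-3 \right)} \left(z{\left(-3 \right)} - 98\right) = \left(-24\right) \left(-3\right) \left(- 4 \left(-3\right)^{2} - 98\right) = 72 \left(\left(-4\right) 9 - 98\right) = 72 \left(-36 - 98\right) = 72 \left(-134\right) = -9648$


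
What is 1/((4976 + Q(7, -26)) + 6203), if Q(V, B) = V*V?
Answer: 1/11228 ≈ 8.9063e-5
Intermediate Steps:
Q(V, B) = V²
1/((4976 + Q(7, -26)) + 6203) = 1/((4976 + 7²) + 6203) = 1/((4976 + 49) + 6203) = 1/(5025 + 6203) = 1/11228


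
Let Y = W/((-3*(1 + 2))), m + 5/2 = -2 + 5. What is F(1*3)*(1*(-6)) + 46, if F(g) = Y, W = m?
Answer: 139/3 ≈ 46.333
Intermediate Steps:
m = ½ (m = -5/2 + (-2 + 5) = -5/2 + 3 = ½ ≈ 0.50000)
W = ½ ≈ 0.50000
Y = -1/18 (Y = 1/(2*((-3*(1 + 2)))) = 1/(2*((-3*3))) = (½)/(-9) = (½)*(-⅑) = -1/18 ≈ -0.055556)
F(g) = -1/18
F(1*3)*(1*(-6)) + 46 = -(-6)/18 + 46 = -1/18*(-6) + 46 = ⅓ + 46 = 139/3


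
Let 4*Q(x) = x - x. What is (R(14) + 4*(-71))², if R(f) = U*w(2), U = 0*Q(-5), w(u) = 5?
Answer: 80656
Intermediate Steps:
Q(x) = 0 (Q(x) = (x - x)/4 = (¼)*0 = 0)
U = 0 (U = 0*0 = 0)
R(f) = 0 (R(f) = 0*5 = 0)
(R(14) + 4*(-71))² = (0 + 4*(-71))² = (0 - 284)² = (-284)² = 80656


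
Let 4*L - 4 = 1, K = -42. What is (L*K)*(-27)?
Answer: 2835/2 ≈ 1417.5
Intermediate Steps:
L = 5/4 (L = 1 + (1/4)*1 = 1 + 1/4 = 5/4 ≈ 1.2500)
(L*K)*(-27) = ((5/4)*(-42))*(-27) = -105/2*(-27) = 2835/2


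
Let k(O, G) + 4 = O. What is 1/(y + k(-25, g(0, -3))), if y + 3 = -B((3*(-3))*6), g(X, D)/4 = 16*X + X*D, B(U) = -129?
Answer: 1/97 ≈ 0.010309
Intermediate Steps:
g(X, D) = 64*X + 4*D*X (g(X, D) = 4*(16*X + X*D) = 4*(16*X + D*X) = 64*X + 4*D*X)
y = 126 (y = -3 - 1*(-129) = -3 + 129 = 126)
k(O, G) = -4 + O
1/(y + k(-25, g(0, -3))) = 1/(126 + (-4 - 25)) = 1/(126 - 29) = 1/97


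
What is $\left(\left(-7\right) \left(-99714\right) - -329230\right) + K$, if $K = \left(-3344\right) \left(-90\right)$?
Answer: $1328188$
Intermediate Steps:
$K = 300960$
$\left(\left(-7\right) \left(-99714\right) - -329230\right) + K = \left(\left(-7\right) \left(-99714\right) - -329230\right) + 300960 = \left(697998 + 329230\right) + 300960 = 1027228 + 300960 = 1328188$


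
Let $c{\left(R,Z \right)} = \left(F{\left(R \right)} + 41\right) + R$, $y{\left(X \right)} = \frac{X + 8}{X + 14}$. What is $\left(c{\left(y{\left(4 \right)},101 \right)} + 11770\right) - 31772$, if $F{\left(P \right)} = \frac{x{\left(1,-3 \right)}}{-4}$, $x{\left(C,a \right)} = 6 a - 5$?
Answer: $- \frac{239455}{12} \approx -19955.0$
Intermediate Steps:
$y{\left(X \right)} = \frac{8 + X}{14 + X}$
$x{\left(C,a \right)} = -5 + 6 a$
$F{\left(P \right)} = \frac{23}{4}$ ($F{\left(P \right)} = \frac{-5 + 6 \left(-3\right)}{-4} = \left(-5 - 18\right) \left(- \frac{1}{4}\right) = \left(-23\right) \left(- \frac{1}{4}\right) = \frac{23}{4}$)
$c{\left(R,Z \right)} = \frac{187}{4} + R$ ($c{\left(R,Z \right)} = \left(\frac{23}{4} + 41\right) + R = \frac{187}{4} + R$)
$\left(c{\left(y{\left(4 \right)},101 \right)} + 11770\right) - 31772 = \left(\left(\frac{187}{4} + \frac{8 + 4}{14 + 4}\right) + 11770\right) - 31772 = \left(\left(\frac{187}{4} + \frac{1}{18} \cdot 12\right) + 11770\right) - 31772 = \left(\left(\frac{187}{4} + \frac{2}{3}\right) + 11770\right) - 31772 = \left(\frac{569}{12} + 11770\right) - 31772 = \frac{141809}{12} - 31772 = - \frac{239455}{12}$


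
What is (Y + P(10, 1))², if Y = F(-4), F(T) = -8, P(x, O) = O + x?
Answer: 9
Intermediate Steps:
Y = -8
(Y + P(10, 1))² = (-8 + (1 + 10))² = (-8 + 11)² = 3² = 9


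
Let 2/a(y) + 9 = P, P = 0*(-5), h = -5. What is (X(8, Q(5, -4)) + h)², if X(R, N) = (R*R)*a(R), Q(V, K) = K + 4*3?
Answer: 29929/81 ≈ 369.49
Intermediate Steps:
P = 0
a(y) = -2/9 (a(y) = 2/(-9 + 0) = 2/(-9) = 2*(-⅑) = -2/9)
Q(V, K) = 12 + K (Q(V, K) = K + 12 = 12 + K)
X(R, N) = -2*R²/9 (X(R, N) = (R*R)*(-2/9) = R²*(-2/9) = -2*R²/9)
(X(8, Q(5, -4)) + h)² = (-2/9*8² - 5)² = (-2/9*64 - 5)² = (-128/9 - 5)² = (-173/9)² = 29929/81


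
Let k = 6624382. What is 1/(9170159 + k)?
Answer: 1/15794541 ≈ 6.3313e-8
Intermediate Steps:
1/(9170159 + k) = 1/(9170159 + 6624382) = 1/15794541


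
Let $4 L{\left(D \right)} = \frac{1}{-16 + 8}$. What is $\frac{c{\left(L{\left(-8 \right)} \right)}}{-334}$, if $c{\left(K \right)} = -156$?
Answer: $\frac{78}{167} \approx 0.46707$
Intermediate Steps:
$L{\left(D \right)} = - \frac{1}{32}$ ($L{\left(D \right)} = \frac{1}{4 \left(-16 + 8\right)} = \frac{1}{4 \left(-8\right)} = \frac{1}{4} \left(- \frac{1}{8}\right) = - \frac{1}{32}$)
$\frac{c{\left(L{\left(-8 \right)} \right)}}{-334} = - \frac{156}{-334} = \left(-156\right) \left(- \frac{1}{334}\right) = \frac{78}{167}$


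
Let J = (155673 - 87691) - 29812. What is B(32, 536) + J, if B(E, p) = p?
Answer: 38706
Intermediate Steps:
J = 38170 (J = 67982 - 29812 = 38170)
B(32, 536) + J = 536 + 38170 = 38706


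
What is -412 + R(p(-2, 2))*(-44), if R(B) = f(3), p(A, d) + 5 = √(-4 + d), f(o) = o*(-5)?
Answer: 248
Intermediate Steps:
f(o) = -5*o
p(A, d) = -5 + √(-4 + d)
R(B) = -15 (R(B) = -5*3 = -15)
-412 + R(p(-2, 2))*(-44) = -412 - 15*(-44) = -412 + 660 = 248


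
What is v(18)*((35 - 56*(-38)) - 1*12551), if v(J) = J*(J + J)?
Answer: -6731424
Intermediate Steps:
v(J) = 2*J**2 (v(J) = J*(2*J) = 2*J**2)
v(18)*((35 - 56*(-38)) - 1*12551) = (2*18**2)*((35 - 56*(-38)) - 1*12551) = (2*324)*((35 + 2128) - 12551) = 648*(2163 - 12551) = 648*(-10388) = -6731424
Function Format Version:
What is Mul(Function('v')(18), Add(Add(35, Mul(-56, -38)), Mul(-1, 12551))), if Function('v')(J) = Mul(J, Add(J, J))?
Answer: -6731424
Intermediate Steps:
Function('v')(J) = Mul(2, Pow(J, 2)) (Function('v')(J) = Mul(J, Mul(2, J)) = Mul(2, Pow(J, 2)))
Mul(Function('v')(18), Add(Add(35, Mul(-56, -38)), Mul(-1, 12551))) = Mul(Mul(2, Pow(18, 2)), Add(Add(35, Mul(-56, -38)), Mul(-1, 12551))) = Mul(Mul(2, 324), Add(Add(35, 2128), -12551)) = Mul(648, Add(2163, -12551)) = Mul(648, -10388) = -6731424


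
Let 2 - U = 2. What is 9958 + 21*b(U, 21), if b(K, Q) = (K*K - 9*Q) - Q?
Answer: 5548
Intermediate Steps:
U = 0 (U = 2 - 1*2 = 2 - 2 = 0)
b(K, Q) = K² - 10*Q (b(K, Q) = (K² - 9*Q) - Q = K² - 10*Q)
9958 + 21*b(U, 21) = 9958 + 21*(0² - 10*21) = 9958 + 21*(0 - 210) = 9958 + 21*(-210) = 9958 - 4410 = 5548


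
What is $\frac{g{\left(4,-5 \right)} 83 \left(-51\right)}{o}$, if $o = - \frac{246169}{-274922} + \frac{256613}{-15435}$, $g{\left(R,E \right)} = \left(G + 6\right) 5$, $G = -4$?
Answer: $\frac{3665796201900}{1362223279} \approx 2691.0$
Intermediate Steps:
$g{\left(R,E \right)} = 10$ ($g{\left(R,E \right)} = \left(-4 + 6\right) 5 = 2 \cdot 5 = 10$)
$o = - \frac{1362223279}{86600430}$ ($o = \left(-246169\right) \left(- \frac{1}{274922}\right) + 256613 \left(- \frac{1}{15435}\right) = \frac{246169}{274922} - \frac{5237}{315} = - \frac{1362223279}{86600430} \approx -15.73$)
$\frac{g{\left(4,-5 \right)} 83 \left(-51\right)}{o} = \frac{10 \cdot 83 \left(-51\right)}{- \frac{1362223279}{86600430}} = 830 \left(-51\right) \left(- \frac{86600430}{1362223279}\right) = \left(-42330\right) \left(- \frac{86600430}{1362223279}\right) = \frac{3665796201900}{1362223279}$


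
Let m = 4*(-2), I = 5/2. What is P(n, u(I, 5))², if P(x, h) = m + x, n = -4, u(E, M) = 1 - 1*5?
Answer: 144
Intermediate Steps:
I = 5/2 (I = 5*(½) = 5/2 ≈ 2.5000)
m = -8
u(E, M) = -4 (u(E, M) = 1 - 5 = -4)
P(x, h) = -8 + x
P(n, u(I, 5))² = (-8 - 4)² = (-12)² = 144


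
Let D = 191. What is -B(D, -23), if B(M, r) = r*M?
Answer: 4393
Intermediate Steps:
B(M, r) = M*r
-B(D, -23) = -191*(-23) = -1*(-4393) = 4393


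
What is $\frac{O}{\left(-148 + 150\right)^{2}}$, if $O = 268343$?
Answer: $\frac{268343}{4} \approx 67086.0$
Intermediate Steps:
$\frac{O}{\left(-148 + 150\right)^{2}} = \frac{268343}{\left(-148 + 150\right)^{2}} = \frac{268343}{2^{2}} = \frac{268343}{4}$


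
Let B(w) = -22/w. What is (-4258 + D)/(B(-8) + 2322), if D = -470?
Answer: -18912/9299 ≈ -2.0338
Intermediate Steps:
(-4258 + D)/(B(-8) + 2322) = (-4258 - 470)/(-22/(-8) + 2322) = -4728/(-22*(-⅛) + 2322) = -4728/(11/4 + 2322) = -4728/9299/4 = -4728*4/9299 = -18912/9299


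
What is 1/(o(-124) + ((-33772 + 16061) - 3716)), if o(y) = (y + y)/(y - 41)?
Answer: -165/3535207 ≈ -4.6673e-5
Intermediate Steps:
o(y) = 2*y/(-41 + y) (o(y) = (2*y)/(-41 + y) = 2*y/(-41 + y))
1/(o(-124) + ((-33772 + 16061) - 3716)) = 1/(2*(-124)/(-41 - 124) + ((-33772 + 16061) - 3716)) = 1/(2*(-124)/(-165) + (-17711 - 3716)) = 1/(2*(-124)*(-1/165) - 21427) = 1/(248/165 - 21427) = 1/(-3535207/165) = -165/3535207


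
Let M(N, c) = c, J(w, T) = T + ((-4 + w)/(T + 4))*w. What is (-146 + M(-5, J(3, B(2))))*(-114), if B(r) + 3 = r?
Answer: 16872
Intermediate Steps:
B(r) = -3 + r
J(w, T) = T + w*(-4 + w)/(4 + T) (J(w, T) = T + ((-4 + w)/(4 + T))*w = T + w*(-4 + w)/(4 + T))
(-146 + M(-5, J(3, B(2))))*(-114) = (-146 + ((-3 + 2)² + 3² - 4*3 + 4*(-3 + 2))/(4 + (-3 + 2)))*(-114) = (-146 + ((-1)² + 9 - 12 + 4*(-1))/(4 - 1))*(-114) = (-146 + (1 + 9 - 12 - 4)/3)*(-114) = (-146 + (⅓)*(-6))*(-114) = (-146 - 2)*(-114) = -148*(-114) = 16872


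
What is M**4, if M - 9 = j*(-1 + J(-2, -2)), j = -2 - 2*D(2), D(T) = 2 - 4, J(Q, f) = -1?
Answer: 625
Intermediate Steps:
D(T) = -2
j = 2 (j = -2 - 2*(-2) = -2 + 4 = 2)
M = 5 (M = 9 + 2*(-1 - 1) = 9 + 2*(-2) = 9 - 4 = 5)
M**4 = 5**4 = 625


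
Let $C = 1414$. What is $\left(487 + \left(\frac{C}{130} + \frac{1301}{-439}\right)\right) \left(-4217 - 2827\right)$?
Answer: $- \frac{99477854532}{28535} \approx -3.4862 \cdot 10^{6}$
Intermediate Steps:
$\left(487 + \left(\frac{C}{130} + \frac{1301}{-439}\right)\right) \left(-4217 - 2827\right) = \left(487 + \left(\frac{1414}{130} + \frac{1301}{-439}\right)\right) \left(-4217 - 2827\right) = \left(487 + \left(1414 \cdot \frac{1}{130} + 1301 \left(- \frac{1}{439}\right)\right)\right) \left(-7044\right) = \left(487 + \left(\frac{707}{65} - \frac{1301}{439}\right)\right) \left(-7044\right) = \left(487 + \frac{225808}{28535}\right) \left(-7044\right) = \frac{14122353}{28535} \left(-7044\right) = - \frac{99477854532}{28535}$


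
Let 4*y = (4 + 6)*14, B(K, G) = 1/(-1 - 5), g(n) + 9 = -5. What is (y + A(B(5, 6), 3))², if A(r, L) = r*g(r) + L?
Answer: 14641/9 ≈ 1626.8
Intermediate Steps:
g(n) = -14 (g(n) = -9 - 5 = -14)
B(K, G) = -⅙ (B(K, G) = 1/(-6) = -⅙)
A(r, L) = L - 14*r (A(r, L) = r*(-14) + L = -14*r + L = L - 14*r)
y = 35 (y = ((4 + 6)*14)/4 = (10*14)/4 = (¼)*140 = 35)
(y + A(B(5, 6), 3))² = (35 + (3 - 14*(-⅙)))² = (35 + (3 + 7/3))² = (35 + 16/3)² = (121/3)² = 14641/9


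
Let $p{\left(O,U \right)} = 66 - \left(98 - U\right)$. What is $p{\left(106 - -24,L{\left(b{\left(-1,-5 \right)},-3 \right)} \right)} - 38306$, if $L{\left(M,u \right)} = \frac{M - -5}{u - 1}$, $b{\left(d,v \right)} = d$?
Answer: $-38339$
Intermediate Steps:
$L{\left(M,u \right)} = \frac{5 + M}{-1 + u}$ ($L{\left(M,u \right)} = \frac{M + 5}{-1 + u} = \frac{5 + M}{-1 + u}$)
$p{\left(O,U \right)} = -32 + U$ ($p{\left(O,U \right)} = 66 + \left(-98 + U\right) = -32 + U$)
$p{\left(106 - -24,L{\left(b{\left(-1,-5 \right)},-3 \right)} \right)} - 38306 = \left(-32 + \frac{5 - 1}{-1 - 3}\right) - 38306 = \left(-32 + \frac{1}{-4} \cdot 4\right) - 38306 = \left(-32 - 1\right) - 38306 = -33 - 38306 = -38339$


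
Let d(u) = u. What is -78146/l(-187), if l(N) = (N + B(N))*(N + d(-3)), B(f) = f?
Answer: -39073/35530 ≈ -1.0997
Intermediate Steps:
l(N) = 2*N*(-3 + N) (l(N) = (N + N)*(N - 3) = (2*N)*(-3 + N) = 2*N*(-3 + N))
-78146/l(-187) = -78146*(-1/(374*(-3 - 187))) = -78146/(2*(-187)*(-190)) = -78146/71060 = -78146*1/71060 = -39073/35530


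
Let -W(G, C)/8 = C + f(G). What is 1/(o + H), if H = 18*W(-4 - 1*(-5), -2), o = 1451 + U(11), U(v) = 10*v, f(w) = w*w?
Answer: 1/1705 ≈ 0.00058651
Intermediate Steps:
f(w) = w²
o = 1561 (o = 1451 + 10*11 = 1451 + 110 = 1561)
W(G, C) = -8*C - 8*G² (W(G, C) = -8*(C + G²) = -8*C - 8*G²)
H = 144 (H = 18*(-8*(-2) - 8*(-4 - 1*(-5))²) = 18*(16 - 8*(-4 + 5)²) = 18*(16 - 8*1²) = 18*(16 - 8*1) = 18*(16 - 8) = 18*8 = 144)
1/(o + H) = 1/(1561 + 144) = 1/1705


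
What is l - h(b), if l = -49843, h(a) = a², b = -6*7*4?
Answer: -78067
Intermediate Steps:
b = -168 (b = -42*4 = -168)
l - h(b) = -49843 - 1*(-168)² = -49843 - 1*28224 = -49843 - 28224 = -78067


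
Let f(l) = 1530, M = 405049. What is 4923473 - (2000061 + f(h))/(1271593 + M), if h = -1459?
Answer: 8254899616075/1676642 ≈ 4.9235e+6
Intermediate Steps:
4923473 - (2000061 + f(h))/(1271593 + M) = 4923473 - (2000061 + 1530)/(1271593 + 405049) = 4923473 - 2001591/1676642 = 8254899616075/1676642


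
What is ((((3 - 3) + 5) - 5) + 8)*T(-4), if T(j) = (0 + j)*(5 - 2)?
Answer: -96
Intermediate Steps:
T(j) = 3*j (T(j) = j*3 = 3*j)
((((3 - 3) + 5) - 5) + 8)*T(-4) = ((((3 - 3) + 5) - 5) + 8)*(3*(-4)) = (((0 + 5) - 5) + 8)*(-12) = ((5 - 5) + 8)*(-12) = (0 + 8)*(-12) = 8*(-12) = -96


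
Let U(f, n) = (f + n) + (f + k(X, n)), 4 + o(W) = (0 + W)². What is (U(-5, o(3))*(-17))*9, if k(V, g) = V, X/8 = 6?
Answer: -6579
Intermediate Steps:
X = 48 (X = 8*6 = 48)
o(W) = -4 + W² (o(W) = -4 + (0 + W)² = -4 + W²)
U(f, n) = 48 + n + 2*f (U(f, n) = (f + n) + (f + 48) = (f + n) + (48 + f) = 48 + n + 2*f)
(U(-5, o(3))*(-17))*9 = ((48 + (-4 + 3²) + 2*(-5))*(-17))*9 = ((48 + (-4 + 9) - 10)*(-17))*9 = ((48 + 5 - 10)*(-17))*9 = (43*(-17))*9 = -731*9 = -6579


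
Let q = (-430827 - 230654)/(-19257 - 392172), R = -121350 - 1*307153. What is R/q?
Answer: -176298560787/661481 ≈ -2.6652e+5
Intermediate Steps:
R = -428503 (R = -121350 - 307153 = -428503)
q = 661481/411429 (q = -661481/(-411429) = -661481*(-1/411429) = 661481/411429 ≈ 1.6078)
R/q = -428503/661481/411429 = -428503*411429/661481 = -176298560787/661481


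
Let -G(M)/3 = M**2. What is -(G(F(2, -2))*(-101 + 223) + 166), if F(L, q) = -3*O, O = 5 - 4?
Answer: 3128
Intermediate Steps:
O = 1
F(L, q) = -3 (F(L, q) = -3*1 = -3)
G(M) = -3*M**2
-(G(F(2, -2))*(-101 + 223) + 166) = -((-3*(-3)**2)*(-101 + 223) + 166) = -(-3*9*122 + 166) = -(-27*122 + 166) = -(-3294 + 166) = -1*(-3128) = 3128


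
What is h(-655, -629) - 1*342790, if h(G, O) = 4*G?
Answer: -345410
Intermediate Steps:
h(-655, -629) - 1*342790 = 4*(-655) - 1*342790 = -2620 - 342790 = -345410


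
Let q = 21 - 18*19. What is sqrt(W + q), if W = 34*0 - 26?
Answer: I*sqrt(347) ≈ 18.628*I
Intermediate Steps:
q = -321 (q = 21 - 342 = -321)
W = -26 (W = 0 - 26 = -26)
sqrt(W + q) = sqrt(-26 - 321) = sqrt(-347) = I*sqrt(347)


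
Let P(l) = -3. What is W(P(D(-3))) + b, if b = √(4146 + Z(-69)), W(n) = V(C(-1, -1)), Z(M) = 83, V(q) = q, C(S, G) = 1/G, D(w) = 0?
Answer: -1 + √4229 ≈ 64.031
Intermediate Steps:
W(n) = -1 (W(n) = 1/(-1) = -1)
b = √4229 (b = √(4146 + 83) = √4229 ≈ 65.031)
W(P(D(-3))) + b = -1 + √4229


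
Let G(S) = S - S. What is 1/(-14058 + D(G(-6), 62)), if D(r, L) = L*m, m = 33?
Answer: -1/12012 ≈ -8.3250e-5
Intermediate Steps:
G(S) = 0
D(r, L) = 33*L (D(r, L) = L*33 = 33*L)
1/(-14058 + D(G(-6), 62)) = 1/(-14058 + 33*62) = 1/(-14058 + 2046) = 1/(-12012) = -1/12012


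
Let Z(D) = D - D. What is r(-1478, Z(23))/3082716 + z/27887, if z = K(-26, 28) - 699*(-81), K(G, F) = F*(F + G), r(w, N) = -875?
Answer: 24955504025/12281100156 ≈ 2.0320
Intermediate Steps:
Z(D) = 0
z = 56675 (z = 28*(28 - 26) - 699*(-81) = 28*2 + 56619 = 56 + 56619 = 56675)
r(-1478, Z(23))/3082716 + z/27887 = -875/3082716 + 56675/27887 = -875*1/3082716 + 56675*(1/27887) = -125/440388 + 56675/27887 = 24955504025/12281100156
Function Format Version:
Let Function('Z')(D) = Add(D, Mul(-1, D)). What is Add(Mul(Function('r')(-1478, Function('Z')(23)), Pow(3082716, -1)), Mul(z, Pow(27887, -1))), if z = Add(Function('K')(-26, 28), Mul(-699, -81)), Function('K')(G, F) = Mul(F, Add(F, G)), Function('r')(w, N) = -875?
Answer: Rational(24955504025, 12281100156) ≈ 2.0320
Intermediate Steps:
Function('Z')(D) = 0
z = 56675 (z = Add(Mul(28, Add(28, -26)), Mul(-699, -81)) = Add(Mul(28, 2), 56619) = Add(56, 56619) = 56675)
Add(Mul(Function('r')(-1478, Function('Z')(23)), Pow(3082716, -1)), Mul(z, Pow(27887, -1))) = Add(Mul(-875, Pow(3082716, -1)), Mul(56675, Pow(27887, -1))) = Add(Mul(-875, Rational(1, 3082716)), Mul(56675, Rational(1, 27887))) = Add(Rational(-125, 440388), Rational(56675, 27887)) = Rational(24955504025, 12281100156)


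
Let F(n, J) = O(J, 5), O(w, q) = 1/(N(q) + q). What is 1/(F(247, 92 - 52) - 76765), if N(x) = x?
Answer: -10/767649 ≈ -1.3027e-5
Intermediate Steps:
O(w, q) = 1/(2*q) (O(w, q) = 1/(q + q) = 1/(2*q))
F(n, J) = ⅒ (F(n, J) = (½)/5 = (½)*(⅕) = ⅒)
1/(F(247, 92 - 52) - 76765) = 1/(⅒ - 76765) = 1/(-767649/10) = -10/767649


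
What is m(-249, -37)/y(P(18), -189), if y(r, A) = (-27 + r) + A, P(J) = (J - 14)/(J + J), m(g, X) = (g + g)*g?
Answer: -1116018/1943 ≈ -574.38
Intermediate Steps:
m(g, X) = 2*g² (m(g, X) = (2*g)*g = 2*g²)
P(J) = (-14 + J)/(2*J) (P(J) = (-14 + J)/((2*J)) = (-14 + J)*(1/(2*J)) = (-14 + J)/(2*J))
y(r, A) = -27 + A + r
m(-249, -37)/y(P(18), -189) = (2*(-249)²)/(-27 - 189 + (½)*(-14 + 18)/18) = (2*62001)/(-27 - 189 + (½)*(1/18)*4) = 124002/(-27 - 189 + ⅑) = 124002/(-1943/9) = 124002*(-9/1943) = -1116018/1943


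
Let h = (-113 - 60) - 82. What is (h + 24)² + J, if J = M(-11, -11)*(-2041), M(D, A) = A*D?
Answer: -193600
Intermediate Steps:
J = -246961 (J = -11*(-11)*(-2041) = 121*(-2041) = -246961)
h = -255 (h = -173 - 82 = -255)
(h + 24)² + J = (-255 + 24)² - 246961 = (-231)² - 246961 = 53361 - 246961 = -193600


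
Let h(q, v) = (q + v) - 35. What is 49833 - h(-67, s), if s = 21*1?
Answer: 49914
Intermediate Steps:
s = 21
h(q, v) = -35 + q + v
49833 - h(-67, s) = 49833 - (-35 - 67 + 21) = 49833 - 1*(-81) = 49833 + 81 = 49914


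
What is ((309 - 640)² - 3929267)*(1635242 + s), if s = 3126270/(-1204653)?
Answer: -2508141259909273912/401551 ≈ -6.2461e+12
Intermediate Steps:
s = -1042090/401551 (s = 3126270*(-1/1204653) = -1042090/401551 ≈ -2.5952)
((309 - 640)² - 3929267)*(1635242 + s) = ((309 - 640)² - 3929267)*(1635242 - 1042090/401551) = ((-331)² - 3929267)*(656632018252/401551) = (109561 - 3929267)*(656632018252/401551) = -3819706*656632018252/401551 = -2508141259909273912/401551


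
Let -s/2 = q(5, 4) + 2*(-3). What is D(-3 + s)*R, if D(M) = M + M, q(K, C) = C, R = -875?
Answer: -1750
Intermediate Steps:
s = 4 (s = -2*(4 + 2*(-3)) = -2*(4 - 6) = -2*(-2) = 4)
D(M) = 2*M
D(-3 + s)*R = (2*(-3 + 4))*(-875) = (2*1)*(-875) = 2*(-875) = -1750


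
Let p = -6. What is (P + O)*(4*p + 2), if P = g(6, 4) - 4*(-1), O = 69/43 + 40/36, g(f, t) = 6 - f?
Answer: -57178/387 ≈ -147.75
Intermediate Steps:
O = 1051/387 (O = 69*(1/43) + 40*(1/36) = 69/43 + 10/9 = 1051/387 ≈ 2.7158)
P = 4 (P = (6 - 1*6) - 4*(-1) = (6 - 6) + 4 = 0 + 4 = 4)
(P + O)*(4*p + 2) = (4 + 1051/387)*(4*(-6) + 2) = 2599*(-24 + 2)/387 = (2599/387)*(-22) = -57178/387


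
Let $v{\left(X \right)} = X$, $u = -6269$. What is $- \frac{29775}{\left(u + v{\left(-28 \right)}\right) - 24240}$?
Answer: $\frac{9925}{10179} \approx 0.97505$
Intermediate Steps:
$- \frac{29775}{\left(u + v{\left(-28 \right)}\right) - 24240} = - \frac{29775}{\left(-6269 - 28\right) - 24240} = - \frac{29775}{-6297 - 24240} = - \frac{29775}{-30537} = \left(-29775\right) \left(- \frac{1}{30537}\right) = \frac{9925}{10179}$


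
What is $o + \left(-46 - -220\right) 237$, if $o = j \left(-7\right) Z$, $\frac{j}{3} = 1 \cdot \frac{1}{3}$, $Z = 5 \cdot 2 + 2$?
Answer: $41154$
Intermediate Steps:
$Z = 12$ ($Z = 10 + 2 = 12$)
$j = 1$ ($j = 3 \cdot 1 \cdot \frac{1}{3} = 3 \cdot \frac{1}{3} = 1$)
$o = -84$ ($o = 1 \left(-7\right) 12 = \left(-7\right) 12 = -84$)
$o + \left(-46 - -220\right) 237 = -84 + \left(-46 - -220\right) 237 = -84 + \left(-46 + 220\right) 237 = -84 + 174 \cdot 237 = -84 + 41238 = 41154$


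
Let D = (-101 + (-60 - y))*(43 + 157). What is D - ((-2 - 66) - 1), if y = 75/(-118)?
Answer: -1888229/59 ≈ -32004.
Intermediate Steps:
y = -75/118 (y = 75*(-1/118) = -75/118 ≈ -0.63559)
D = -1892300/59 (D = (-101 + (-60 - 1*(-75/118)))*(43 + 157) = (-101 + (-60 + 75/118))*200 = (-101 - 7005/118)*200 = -18923/118*200 = -1892300/59 ≈ -32073.)
D - ((-2 - 66) - 1) = -1892300/59 - ((-2 - 66) - 1) = -1892300/59 - (-68 - 1) = -1892300/59 - 1*(-69) = -1892300/59 + 69 = -1888229/59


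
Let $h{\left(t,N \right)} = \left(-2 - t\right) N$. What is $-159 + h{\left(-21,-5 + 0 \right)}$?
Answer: $-254$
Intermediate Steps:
$h{\left(t,N \right)} = N \left(-2 - t\right)$
$-159 + h{\left(-21,-5 + 0 \right)} = -159 - \left(-5 + 0\right) \left(2 - 21\right) = -159 - \left(-5\right) \left(-19\right) = -159 - 95 = -254$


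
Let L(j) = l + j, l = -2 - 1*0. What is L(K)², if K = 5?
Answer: 9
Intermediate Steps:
l = -2 (l = -2 + 0 = -2)
L(j) = -2 + j
L(K)² = (-2 + 5)² = 3² = 9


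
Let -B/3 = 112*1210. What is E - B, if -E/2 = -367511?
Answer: 1141582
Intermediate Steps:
E = 735022 (E = -2*(-367511) = 735022)
B = -406560 (B = -336*1210 = -3*135520 = -406560)
E - B = 735022 - 1*(-406560) = 735022 + 406560 = 1141582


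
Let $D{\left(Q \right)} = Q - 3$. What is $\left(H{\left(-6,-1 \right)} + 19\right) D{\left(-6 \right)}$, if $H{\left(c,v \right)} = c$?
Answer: $-117$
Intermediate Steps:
$D{\left(Q \right)} = -3 + Q$ ($D{\left(Q \right)} = Q - 3 = -3 + Q$)
$\left(H{\left(-6,-1 \right)} + 19\right) D{\left(-6 \right)} = \left(-6 + 19\right) \left(-3 - 6\right) = 13 \left(-9\right) = -117$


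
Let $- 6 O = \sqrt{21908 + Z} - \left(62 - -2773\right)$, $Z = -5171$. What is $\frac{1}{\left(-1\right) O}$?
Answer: $- \frac{405}{190964} - \frac{\sqrt{16737}}{1336748} \approx -0.0022176$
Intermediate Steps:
$O = \frac{945}{2} - \frac{\sqrt{16737}}{6}$ ($O = - \frac{\sqrt{21908 - 5171} - \left(62 - -2773\right)}{6} = - \frac{\sqrt{16737} - \left(62 + 2773\right)}{6} = - \frac{\sqrt{16737} - 2835}{6} = - \frac{-2835 + \sqrt{16737}}{6} = \frac{945}{2} - \frac{\sqrt{16737}}{6} \approx 450.94$)
$\frac{1}{\left(-1\right) O} = \frac{1}{\left(-1\right) \left(\frac{945}{2} - \frac{\sqrt{16737}}{6}\right)} = \frac{1}{- \frac{945}{2} + \frac{\sqrt{16737}}{6}}$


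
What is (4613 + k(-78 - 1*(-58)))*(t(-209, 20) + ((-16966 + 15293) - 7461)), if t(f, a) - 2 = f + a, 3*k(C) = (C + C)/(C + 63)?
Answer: -1848779959/43 ≈ -4.2995e+7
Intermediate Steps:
k(C) = 2*C/(3*(63 + C)) (k(C) = ((C + C)/(C + 63))/3 = ((2*C)/(63 + C))/3 = (2*C/(63 + C))/3 = 2*C/(3*(63 + C)))
t(f, a) = 2 + a + f (t(f, a) = 2 + (f + a) = 2 + (a + f) = 2 + a + f)
(4613 + k(-78 - 1*(-58)))*(t(-209, 20) + ((-16966 + 15293) - 7461)) = (4613 + 2*(-78 - 1*(-58))/(3*(63 + (-78 - 1*(-58)))))*((2 + 20 - 209) + ((-16966 + 15293) - 7461)) = (4613 + 2*(-78 + 58)/(3*(63 + (-78 + 58))))*(-187 + (-1673 - 7461)) = (4613 + (2/3)*(-20)/(63 - 20))*(-187 - 9134) = (4613 + (2/3)*(-20)/43)*(-9321) = (4613 + (2/3)*(-20)*(1/43))*(-9321) = (4613 - 40/129)*(-9321) = (595037/129)*(-9321) = -1848779959/43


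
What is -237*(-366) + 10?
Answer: 86752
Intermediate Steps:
-237*(-366) + 10 = 86742 + 10 = 86752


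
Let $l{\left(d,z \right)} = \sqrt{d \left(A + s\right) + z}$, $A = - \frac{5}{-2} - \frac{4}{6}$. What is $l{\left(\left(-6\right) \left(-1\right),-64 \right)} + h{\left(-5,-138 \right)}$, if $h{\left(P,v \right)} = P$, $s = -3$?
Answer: $-5 + i \sqrt{71} \approx -5.0 + 8.4261 i$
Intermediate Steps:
$A = \frac{11}{6}$ ($A = \left(-5\right) \left(- \frac{1}{2}\right) - \frac{2}{3} = \frac{5}{2} - \frac{2}{3} = \frac{11}{6} \approx 1.8333$)
$l{\left(d,z \right)} = \sqrt{z - \frac{7 d}{6}}$ ($l{\left(d,z \right)} = \sqrt{d \left(\frac{11}{6} - 3\right) + z} = \sqrt{d \left(- \frac{7}{6}\right) + z} = \sqrt{- \frac{7 d}{6} + z} = \sqrt{z - \frac{7 d}{6}}$)
$l{\left(\left(-6\right) \left(-1\right),-64 \right)} + h{\left(-5,-138 \right)} = \frac{\sqrt{- 42 \left(\left(-6\right) \left(-1\right)\right) + 36 \left(-64\right)}}{6} - 5 = \frac{\sqrt{\left(-42\right) 6 - 2304}}{6} - 5 = \frac{\sqrt{-252 - 2304}}{6} - 5 = \frac{\sqrt{-2556}}{6} - 5 = \frac{6 i \sqrt{71}}{6} - 5 = i \sqrt{71} - 5 = -5 + i \sqrt{71}$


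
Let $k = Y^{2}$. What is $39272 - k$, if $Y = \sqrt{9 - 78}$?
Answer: $39341$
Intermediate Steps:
$Y = i \sqrt{69}$ ($Y = \sqrt{-69} = i \sqrt{69} \approx 8.3066 i$)
$k = -69$ ($k = \left(i \sqrt{69}\right)^{2} = -69$)
$39272 - k = 39272 - -69 = 39272 + 69 = 39341$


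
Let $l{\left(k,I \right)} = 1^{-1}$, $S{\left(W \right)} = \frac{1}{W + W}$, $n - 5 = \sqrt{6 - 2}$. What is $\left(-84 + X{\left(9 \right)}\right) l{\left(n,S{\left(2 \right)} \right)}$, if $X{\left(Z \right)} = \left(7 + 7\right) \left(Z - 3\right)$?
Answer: $0$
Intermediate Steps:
$n = 7$ ($n = 5 + \sqrt{6 - 2} = 5 + \sqrt{4} = 5 + 2 = 7$)
$S{\left(W \right)} = \frac{1}{2 W}$
$X{\left(Z \right)} = -42 + 14 Z$ ($X{\left(Z \right)} = 14 \left(-3 + Z\right) = -42 + 14 Z$)
$l{\left(k,I \right)} = 1$
$\left(-84 + X{\left(9 \right)}\right) l{\left(n,S{\left(2 \right)} \right)} = \left(-84 + \left(-42 + 14 \cdot 9\right)\right) 1 = \left(-84 + \left(-42 + 126\right)\right) 1 = \left(-84 + 84\right) 1 = 0 \cdot 1 = 0$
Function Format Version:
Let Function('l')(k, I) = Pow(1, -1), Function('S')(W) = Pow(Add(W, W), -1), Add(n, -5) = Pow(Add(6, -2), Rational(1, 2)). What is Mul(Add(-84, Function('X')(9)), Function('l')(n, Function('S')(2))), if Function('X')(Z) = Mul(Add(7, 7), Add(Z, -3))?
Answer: 0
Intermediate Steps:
n = 7 (n = Add(5, Pow(Add(6, -2), Rational(1, 2))) = Add(5, Pow(4, Rational(1, 2))) = Add(5, 2) = 7)
Function('S')(W) = Mul(Rational(1, 2), Pow(W, -1)) (Function('S')(W) = Pow(Mul(2, W), -1) = Mul(Rational(1, 2), Pow(W, -1)))
Function('X')(Z) = Add(-42, Mul(14, Z)) (Function('X')(Z) = Mul(14, Add(-3, Z)) = Add(-42, Mul(14, Z)))
Function('l')(k, I) = 1
Mul(Add(-84, Function('X')(9)), Function('l')(n, Function('S')(2))) = Mul(Add(-84, Add(-42, Mul(14, 9))), 1) = Mul(Add(-84, Add(-42, 126)), 1) = Mul(Add(-84, 84), 1) = Mul(0, 1) = 0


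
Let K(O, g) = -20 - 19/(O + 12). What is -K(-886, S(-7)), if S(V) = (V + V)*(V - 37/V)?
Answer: 919/46 ≈ 19.978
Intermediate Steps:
S(V) = 2*V*(V - 37/V) (S(V) = (2*V)*(V - 37/V) = 2*V*(V - 37/V))
K(O, g) = -20 - 19/(12 + O)
-K(-886, S(-7)) = -(-259 - 20*(-886))/(12 - 886) = -(-259 + 17720)/(-874) = -(-1)*17461/874 = -1*(-919/46) = 919/46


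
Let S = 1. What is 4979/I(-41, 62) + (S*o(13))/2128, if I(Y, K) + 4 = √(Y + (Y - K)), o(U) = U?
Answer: -1324349/10640 - 14937*I/40 ≈ -124.47 - 373.42*I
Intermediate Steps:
I(Y, K) = -4 + √(-K + 2*Y) (I(Y, K) = -4 + √(Y + (Y - K)) = -4 + √(-K + 2*Y))
4979/I(-41, 62) + (S*o(13))/2128 = 4979/(-4 + √(-1*62 + 2*(-41))) + (1*13)/2128 = 4979/(-4 + √(-62 - 82)) + 13*(1/2128) = 4979/(-4 + √(-144)) + 13/2128 = 4979/(-4 + 12*I) + 13/2128 = 4979*((-4 - 12*I)/160) + 13/2128 = 4979*(-4 - 12*I)/160 + 13/2128 = 13/2128 + 4979*(-4 - 12*I)/160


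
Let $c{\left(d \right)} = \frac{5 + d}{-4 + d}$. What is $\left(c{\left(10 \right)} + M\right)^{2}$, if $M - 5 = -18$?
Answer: $\frac{441}{4} \approx 110.25$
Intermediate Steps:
$M = -13$ ($M = 5 - 18 = -13$)
$c{\left(d \right)} = \frac{5 + d}{-4 + d}$
$\left(c{\left(10 \right)} + M\right)^{2} = \left(\frac{5 + 10}{-4 + 10} - 13\right)^{2} = \left(\frac{1}{6} \cdot 15 - 13\right)^{2} = \left(\frac{5}{2} - 13\right)^{2} = \left(- \frac{21}{2}\right)^{2} = \frac{441}{4}$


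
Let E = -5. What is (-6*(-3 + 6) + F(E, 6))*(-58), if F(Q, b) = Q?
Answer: 1334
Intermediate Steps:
(-6*(-3 + 6) + F(E, 6))*(-58) = (-6*(-3 + 6) - 5)*(-58) = (-6*3 - 5)*(-58) = (-18 - 5)*(-58) = -23*(-58) = 1334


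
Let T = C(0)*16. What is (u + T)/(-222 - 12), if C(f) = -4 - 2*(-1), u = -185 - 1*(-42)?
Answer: 175/234 ≈ 0.74786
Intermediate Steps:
u = -143 (u = -185 + 42 = -143)
C(f) = -2 (C(f) = -4 + 2 = -2)
T = -32 (T = -2*16 = -32)
(u + T)/(-222 - 12) = (-143 - 32)/(-222 - 12) = -175/(-234) = -175*(-1/234) = 175/234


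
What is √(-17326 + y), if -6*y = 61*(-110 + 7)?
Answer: I*√586038/6 ≈ 127.59*I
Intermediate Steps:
y = 6283/6 (y = -61*(-110 + 7)/6 = -61*(-103)/6 = -⅙*(-6283) = 6283/6 ≈ 1047.2)
√(-17326 + y) = √(-17326 + 6283/6) = √(-97673/6) = I*√586038/6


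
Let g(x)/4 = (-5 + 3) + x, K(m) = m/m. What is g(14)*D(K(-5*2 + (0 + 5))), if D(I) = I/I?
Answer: 48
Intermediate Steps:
K(m) = 1
D(I) = 1
g(x) = -8 + 4*x (g(x) = 4*((-5 + 3) + x) = 4*(-2 + x) = -8 + 4*x)
g(14)*D(K(-5*2 + (0 + 5))) = (-8 + 4*14)*1 = (-8 + 56)*1 = 48*1 = 48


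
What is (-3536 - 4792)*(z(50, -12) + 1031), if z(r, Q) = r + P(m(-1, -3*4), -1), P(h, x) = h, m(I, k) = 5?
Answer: -9044208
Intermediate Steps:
z(r, Q) = 5 + r (z(r, Q) = r + 5 = 5 + r)
(-3536 - 4792)*(z(50, -12) + 1031) = (-3536 - 4792)*((5 + 50) + 1031) = -8328*(55 + 1031) = -8328*1086 = -9044208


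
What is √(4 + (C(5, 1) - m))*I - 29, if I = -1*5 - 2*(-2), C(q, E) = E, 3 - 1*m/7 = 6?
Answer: -29 - √26 ≈ -34.099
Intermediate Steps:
m = -21 (m = 21 - 7*6 = 21 - 42 = -21)
I = -1 (I = -5 + 4 = -1)
√(4 + (C(5, 1) - m))*I - 29 = √(4 + (1 - 1*(-21)))*(-1) - 29 = √(4 + (1 + 21))*(-1) - 29 = √(4 + 22)*(-1) - 29 = √26*(-1) - 29 = -√26 - 29 = -29 - √26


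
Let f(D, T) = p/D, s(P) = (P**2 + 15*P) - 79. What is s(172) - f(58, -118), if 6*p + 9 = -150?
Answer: 3721913/116 ≈ 32085.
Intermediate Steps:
p = -53/2 (p = -3/2 + (1/6)*(-150) = -3/2 - 25 = -53/2 ≈ -26.500)
s(P) = -79 + P**2 + 15*P
f(D, T) = -53/(2*D)
s(172) - f(58, -118) = (-79 + 172**2 + 15*172) - (-53)/(2*58) = (-79 + 29584 + 2580) - (-53)/(2*58) = 32085 - 1*(-53/116) = 32085 + 53/116 = 3721913/116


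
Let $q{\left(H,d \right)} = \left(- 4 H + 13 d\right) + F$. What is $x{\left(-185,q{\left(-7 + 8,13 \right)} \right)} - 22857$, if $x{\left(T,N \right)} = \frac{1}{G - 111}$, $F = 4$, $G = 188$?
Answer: $- \frac{1759988}{77} \approx -22857.0$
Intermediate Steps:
$q{\left(H,d \right)} = 4 - 4 H + 13 d$ ($q{\left(H,d \right)} = \left(- 4 H + 13 d\right) + 4 = 4 - 4 H + 13 d$)
$x{\left(T,N \right)} = \frac{1}{77}$ ($x{\left(T,N \right)} = \frac{1}{188 - 111} = \frac{1}{77}$)
$x{\left(-185,q{\left(-7 + 8,13 \right)} \right)} - 22857 = \frac{1}{77} - 22857 = - \frac{1759988}{77}$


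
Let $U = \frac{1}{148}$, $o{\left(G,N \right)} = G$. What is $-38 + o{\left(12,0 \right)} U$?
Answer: $- \frac{1403}{37} \approx -37.919$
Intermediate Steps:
$U = \frac{1}{148} \approx 0.0067568$
$-38 + o{\left(12,0 \right)} U = -38 + 12 \cdot \frac{1}{148} = -38 + \frac{3}{37} = - \frac{1403}{37}$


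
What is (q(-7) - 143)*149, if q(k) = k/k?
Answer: -21158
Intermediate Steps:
q(k) = 1
(q(-7) - 143)*149 = (1 - 143)*149 = -142*149 = -21158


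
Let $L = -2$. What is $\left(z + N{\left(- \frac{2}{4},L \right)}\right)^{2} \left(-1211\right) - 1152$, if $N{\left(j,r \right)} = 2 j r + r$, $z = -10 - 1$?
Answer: $-147683$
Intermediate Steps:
$z = -11$ ($z = -10 - 1 = -11$)
$N{\left(j,r \right)} = r + 2 j r$ ($N{\left(j,r \right)} = 2 j r + r = r + 2 j r$)
$\left(z + N{\left(- \frac{2}{4},L \right)}\right)^{2} \left(-1211\right) - 1152 = \left(-11 - 2 \left(1 + 2 \left(- \frac{2}{4}\right)\right)\right)^{2} \left(-1211\right) - 1152 = \left(-11 - 2 \left(1 + 2 \left(\left(-2\right) \frac{1}{4}\right)\right)\right)^{2} \left(-1211\right) - 1152 = \left(-11 - 2 \left(1 + 2 \left(- \frac{1}{2}\right)\right)\right)^{2} \left(-1211\right) - 1152 = \left(-11 - 2 \left(1 - 1\right)\right)^{2} \left(-1211\right) - 1152 = \left(-11 - 0\right)^{2} \left(-1211\right) - 1152 = \left(-11 + 0\right)^{2} \left(-1211\right) - 1152 = \left(-11\right)^{2} \left(-1211\right) - 1152 = 121 \left(-1211\right) - 1152 = -146531 - 1152 = -147683$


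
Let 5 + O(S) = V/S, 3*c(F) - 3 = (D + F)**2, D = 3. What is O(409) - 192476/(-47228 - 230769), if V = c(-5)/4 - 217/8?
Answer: -11931832433/2728818552 ≈ -4.3725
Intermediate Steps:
c(F) = 1 + (3 + F)**2/3
V = -637/24 (V = (1 + (3 - 5)**2/3)/4 - 217/8 = (1 + (1/3)*(-2)**2)*(1/4) - 217*1/8 = (1 + (1/3)*4)*(1/4) - 217/8 = (1 + 4/3)*(1/4) - 217/8 = (7/3)*(1/4) - 217/8 = 7/12 - 217/8 = -637/24 ≈ -26.542)
O(S) = -5 - 637/(24*S)
O(409) - 192476/(-47228 - 230769) = (-5 - 637/24/409) - 192476/(-47228 - 230769) = (-5 - 637/24*1/409) - 192476/(-277997) = (-5 - 637/9816) - 192476*(-1)/277997 = -49717/9816 - 1*(-192476/277997) = -49717/9816 + 192476/277997 = -11931832433/2728818552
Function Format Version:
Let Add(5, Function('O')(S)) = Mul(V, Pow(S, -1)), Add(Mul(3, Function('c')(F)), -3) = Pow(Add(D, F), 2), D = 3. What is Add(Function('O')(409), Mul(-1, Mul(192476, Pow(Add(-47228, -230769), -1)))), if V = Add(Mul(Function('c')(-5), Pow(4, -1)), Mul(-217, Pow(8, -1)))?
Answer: Rational(-11931832433, 2728818552) ≈ -4.3725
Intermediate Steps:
Function('c')(F) = Add(1, Mul(Rational(1, 3), Pow(Add(3, F), 2)))
V = Rational(-637, 24) (V = Add(Mul(Add(1, Mul(Rational(1, 3), Pow(Add(3, -5), 2))), Pow(4, -1)), Mul(-217, Pow(8, -1))) = Add(Mul(Add(1, Mul(Rational(1, 3), Pow(-2, 2))), Rational(1, 4)), Mul(-217, Rational(1, 8))) = Add(Mul(Add(1, Mul(Rational(1, 3), 4)), Rational(1, 4)), Rational(-217, 8)) = Add(Mul(Add(1, Rational(4, 3)), Rational(1, 4)), Rational(-217, 8)) = Add(Mul(Rational(7, 3), Rational(1, 4)), Rational(-217, 8)) = Add(Rational(7, 12), Rational(-217, 8)) = Rational(-637, 24) ≈ -26.542)
Function('O')(S) = Add(-5, Mul(Rational(-637, 24), Pow(S, -1)))
Add(Function('O')(409), Mul(-1, Mul(192476, Pow(Add(-47228, -230769), -1)))) = Add(Add(-5, Mul(Rational(-637, 24), Pow(409, -1))), Mul(-1, Mul(192476, Pow(Add(-47228, -230769), -1)))) = Add(Add(-5, Mul(Rational(-637, 24), Rational(1, 409))), Mul(-1, Mul(192476, Pow(-277997, -1)))) = Add(Add(-5, Rational(-637, 9816)), Mul(-1, Mul(192476, Rational(-1, 277997)))) = Add(Rational(-49717, 9816), Mul(-1, Rational(-192476, 277997))) = Add(Rational(-49717, 9816), Rational(192476, 277997)) = Rational(-11931832433, 2728818552)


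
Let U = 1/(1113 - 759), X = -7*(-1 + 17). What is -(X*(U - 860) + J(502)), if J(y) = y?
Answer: -17137438/177 ≈ -96822.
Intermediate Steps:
X = -112 (X = -7*16 = -112)
U = 1/354 ≈ 0.0028249
-(X*(U - 860) + J(502)) = -(-112*(1/354 - 860) + 502) = -(-112*(-304439/354) + 502) = -(17048584/177 + 502) = -1*17137438/177 = -17137438/177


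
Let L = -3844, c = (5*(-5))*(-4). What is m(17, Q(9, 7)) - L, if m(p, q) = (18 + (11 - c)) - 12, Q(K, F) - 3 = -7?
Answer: 3761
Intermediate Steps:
c = 100 (c = -25*(-4) = 100)
Q(K, F) = -4 (Q(K, F) = 3 - 7 = -4)
m(p, q) = -83 (m(p, q) = (18 + (11 - 1*100)) - 12 = (18 + (11 - 100)) - 12 = (18 - 89) - 12 = -71 - 12 = -83)
m(17, Q(9, 7)) - L = -83 - 1*(-3844) = -83 + 3844 = 3761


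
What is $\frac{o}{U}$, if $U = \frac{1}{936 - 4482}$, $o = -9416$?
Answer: $33389136$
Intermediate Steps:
$U = - \frac{1}{3546}$ ($U = \frac{1}{-3546} = - \frac{1}{3546} \approx -0.00028201$)
$\frac{o}{U} = - \frac{9416}{- \frac{1}{3546}} = \left(-9416\right) \left(-3546\right) = 33389136$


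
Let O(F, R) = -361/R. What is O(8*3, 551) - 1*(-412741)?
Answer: 11969470/29 ≈ 4.1274e+5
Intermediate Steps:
O(8*3, 551) - 1*(-412741) = -361/551 - 1*(-412741) = -361*1/551 + 412741 = -19/29 + 412741 = 11969470/29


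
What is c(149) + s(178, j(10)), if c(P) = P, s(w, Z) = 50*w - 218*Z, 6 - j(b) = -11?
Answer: 5343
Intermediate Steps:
j(b) = 17 (j(b) = 6 - 1*(-11) = 6 + 11 = 17)
s(w, Z) = -218*Z + 50*w
c(149) + s(178, j(10)) = 149 + (-218*17 + 50*178) = 149 + (-3706 + 8900) = 149 + 5194 = 5343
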